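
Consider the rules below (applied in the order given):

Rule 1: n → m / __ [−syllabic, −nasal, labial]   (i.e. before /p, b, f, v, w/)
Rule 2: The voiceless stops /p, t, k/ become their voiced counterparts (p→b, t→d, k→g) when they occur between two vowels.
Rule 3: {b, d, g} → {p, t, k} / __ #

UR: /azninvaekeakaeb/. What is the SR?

Rule 1 (nasal place assimilation): /n/ precedes the labial consonant /v/, so it assimilates in place to [m]. /azninvaekeakaeb/ → aznimvaekeakaeb.
Rule 2 (intervocalic voicing): /k/ is a voiceless stop between vowels /e/ and /e/, so it voices to [g]. /k/ is a voiceless stop between vowels /a/ and /a/, so it voices to [g]. /aznimvaekeakaeb/ → aznimvaegeagaeb.
Rule 3 (final devoicing): /b/ is a voiced stop in word-final position, so it devoices to [p]. /aznimvaegeagaeb/ → aznimvaegeagaep.

aznimvaegeagaep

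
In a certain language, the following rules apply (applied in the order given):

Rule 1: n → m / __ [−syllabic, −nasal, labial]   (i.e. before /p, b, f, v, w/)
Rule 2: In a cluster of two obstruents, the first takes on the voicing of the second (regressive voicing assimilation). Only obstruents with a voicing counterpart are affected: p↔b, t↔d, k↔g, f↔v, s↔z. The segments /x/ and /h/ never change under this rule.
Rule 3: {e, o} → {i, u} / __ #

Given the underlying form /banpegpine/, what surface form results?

bampekpini

Rule 1 (nasal place assimilation): /n/ precedes the labial consonant /p/, so it assimilates in place to [m]. /banpegpine/ → bampegpine.
Rule 2 (regressive voicing assimilation): /g/ precedes the voiceless obstruent /p/, so it devoices to [k] by assimilation. /bampegpine/ → bampekpine.
Rule 3 (final vowel raising): /e/ is a mid vowel in word-final position, so it raises to [i]. /bampekpine/ → bampekpini.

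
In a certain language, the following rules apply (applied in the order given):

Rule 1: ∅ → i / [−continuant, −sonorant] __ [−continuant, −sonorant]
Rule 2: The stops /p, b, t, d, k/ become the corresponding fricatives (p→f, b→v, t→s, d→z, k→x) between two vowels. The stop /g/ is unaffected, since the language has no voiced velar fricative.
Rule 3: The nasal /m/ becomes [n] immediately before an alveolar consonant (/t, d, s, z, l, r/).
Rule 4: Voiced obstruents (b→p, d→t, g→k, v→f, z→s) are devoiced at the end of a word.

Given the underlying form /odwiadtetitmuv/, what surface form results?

odwiazisesitmuf

Rule 1 (stop-cluster i-epenthesis): /d/ and /t/ form a stop–stop cluster, so [i] is inserted between them. /odwiadtetitmuv/ → odwiaditetitmuv.
Rule 2 (intervocalic spirantization): /d/ is a stop between vowels /a/ and /i/, so it spirantizes to the fricative [z]. /t/ is a stop between vowels /i/ and /e/, so it spirantizes to the fricative [s]. /t/ is a stop between vowels /e/ and /i/, so it spirantizes to the fricative [s]. /odwiaditetitmuv/ → odwiazisesitmuv.
Rule 3 (nasal place assimilation): no segment meets the environment; /odwiazisesitmuv/ is unchanged.
Rule 4 (final devoicing): /v/ is a voiced obstruent in word-final position, so it devoices to [f]. /odwiazisesitmuv/ → odwiazisesitmuf.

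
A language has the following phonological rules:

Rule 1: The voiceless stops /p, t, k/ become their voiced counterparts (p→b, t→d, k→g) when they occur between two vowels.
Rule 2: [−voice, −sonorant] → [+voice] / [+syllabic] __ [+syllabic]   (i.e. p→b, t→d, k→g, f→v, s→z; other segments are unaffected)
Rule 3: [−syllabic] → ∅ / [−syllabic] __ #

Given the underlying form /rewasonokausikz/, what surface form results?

Rule 1 (intervocalic voicing): /k/ is a voiceless stop between vowels /o/ and /a/, so it voices to [g]. /rewasonokausikz/ → rewasonogausikz.
Rule 2 (intervocalic voicing): /s/ is a voiceless obstruent between vowels /a/ and /o/, so it voices to [z]. /s/ is a voiceless obstruent between vowels /u/ and /i/, so it voices to [z]. /rewasonogausikz/ → rewazonogauzikz.
Rule 3 (final cluster simplification): /z/ is the second consonant of a word-final cluster /kz/, so it deletes. /rewazonogauzikz/ → rewazonogauzik.

rewazonogauzik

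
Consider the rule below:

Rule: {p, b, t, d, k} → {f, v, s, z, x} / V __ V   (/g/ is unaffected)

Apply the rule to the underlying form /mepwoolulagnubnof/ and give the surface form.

No segment of /mepwoolulagnubnof/ meets the structural description of the rule, so the form surfaces unchanged.

mepwoolulagnubnof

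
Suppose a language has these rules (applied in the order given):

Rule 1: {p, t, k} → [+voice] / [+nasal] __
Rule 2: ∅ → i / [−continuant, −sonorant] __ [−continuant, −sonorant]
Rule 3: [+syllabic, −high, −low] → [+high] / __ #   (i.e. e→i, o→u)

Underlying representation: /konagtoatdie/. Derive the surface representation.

konagitoatidii

Rule 1 (post-nasal voicing): no segment meets the environment; /konagtoatdie/ is unchanged.
Rule 2 (stop-cluster i-epenthesis): /g/ and /t/ form a stop–stop cluster, so [i] is inserted between them. /t/ and /d/ form a stop–stop cluster, so [i] is inserted between them. /konagtoatdie/ → konagitoatidie.
Rule 3 (final vowel raising): /e/ is a mid vowel in word-final position, so it raises to [i]. /konagitoatidie/ → konagitoatidii.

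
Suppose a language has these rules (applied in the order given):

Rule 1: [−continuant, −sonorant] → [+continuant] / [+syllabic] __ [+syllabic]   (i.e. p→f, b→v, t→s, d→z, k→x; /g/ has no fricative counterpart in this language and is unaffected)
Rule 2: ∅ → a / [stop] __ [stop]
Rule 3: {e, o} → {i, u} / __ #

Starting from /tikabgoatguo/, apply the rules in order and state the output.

tixabagoataguu

Rule 1 (intervocalic spirantization): /k/ is a stop between vowels /i/ and /a/, so it spirantizes to the fricative [x]. /tikabgoatguo/ → tixabgoatguo.
Rule 2 (stop-cluster a-epenthesis): /b/ and /g/ form a stop–stop cluster, so [a] is inserted between them. /t/ and /g/ form a stop–stop cluster, so [a] is inserted between them. /tixabgoatguo/ → tixabagoataguo.
Rule 3 (final vowel raising): /o/ is a mid vowel in word-final position, so it raises to [u]. /tixabagoataguo/ → tixabagoataguu.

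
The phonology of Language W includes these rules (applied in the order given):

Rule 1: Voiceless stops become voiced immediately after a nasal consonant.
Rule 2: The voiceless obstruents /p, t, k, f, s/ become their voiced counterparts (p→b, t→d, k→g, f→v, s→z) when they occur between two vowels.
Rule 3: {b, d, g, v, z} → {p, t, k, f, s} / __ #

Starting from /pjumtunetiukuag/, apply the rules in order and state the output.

Rule 1 (post-nasal voicing): /t/ is a voiceless stop immediately after the nasal /m/, so it voices to [d]. /pjumtunetiukuag/ → pjumdunetiukuag.
Rule 2 (intervocalic voicing): /t/ is a voiceless obstruent between vowels /e/ and /i/, so it voices to [d]. /k/ is a voiceless obstruent between vowels /u/ and /u/, so it voices to [g]. /pjumdunetiukuag/ → pjumdunediuguag.
Rule 3 (final devoicing): /g/ is a voiced obstruent in word-final position, so it devoices to [k]. /pjumdunediuguag/ → pjumdunediuguak.

pjumdunediuguak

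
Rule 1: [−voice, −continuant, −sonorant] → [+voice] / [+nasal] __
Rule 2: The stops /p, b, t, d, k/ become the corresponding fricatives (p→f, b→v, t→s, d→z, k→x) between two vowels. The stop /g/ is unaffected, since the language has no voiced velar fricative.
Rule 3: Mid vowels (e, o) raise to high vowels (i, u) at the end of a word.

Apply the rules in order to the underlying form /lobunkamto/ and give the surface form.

lovungamdu

Rule 1 (post-nasal voicing): /k/ is a voiceless stop immediately after the nasal /n/, so it voices to [g]. /t/ is a voiceless stop immediately after the nasal /m/, so it voices to [d]. /lobunkamto/ → lobungamdo.
Rule 2 (intervocalic spirantization): /b/ is a stop between vowels /o/ and /u/, so it spirantizes to the fricative [v]. /lobungamdo/ → lovungamdo.
Rule 3 (final vowel raising): /o/ is a mid vowel in word-final position, so it raises to [u]. /lovungamdo/ → lovungamdu.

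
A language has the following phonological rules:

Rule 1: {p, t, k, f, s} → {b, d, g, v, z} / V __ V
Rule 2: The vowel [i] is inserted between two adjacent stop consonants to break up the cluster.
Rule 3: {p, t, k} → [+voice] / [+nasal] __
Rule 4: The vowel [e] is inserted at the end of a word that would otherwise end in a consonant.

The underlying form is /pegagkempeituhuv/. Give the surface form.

pegagikembeiduhuve

Rule 1 (intervocalic voicing): /t/ is a voiceless obstruent between vowels /i/ and /u/, so it voices to [d]. /pegagkempeituhuv/ → pegagkempeiduhuv.
Rule 2 (stop-cluster i-epenthesis): /g/ and /k/ form a stop–stop cluster, so [i] is inserted between them. /pegagkempeiduhuv/ → pegagikempeiduhuv.
Rule 3 (post-nasal voicing): /p/ is a voiceless stop immediately after the nasal /m/, so it voices to [b]. /pegagikempeiduhuv/ → pegagikembeiduhuv.
Rule 4 (final e-epenthesis): the form ends in the consonant /v/, so [e] is inserted word-finally. /pegagikembeiduhuv/ → pegagikembeiduhuve.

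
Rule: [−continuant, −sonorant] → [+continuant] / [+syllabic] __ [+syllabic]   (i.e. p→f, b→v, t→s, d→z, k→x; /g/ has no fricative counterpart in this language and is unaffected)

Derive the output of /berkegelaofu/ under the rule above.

berkegelaofu

No segment of /berkegelaofu/ meets the structural description of the rule, so the form surfaces unchanged.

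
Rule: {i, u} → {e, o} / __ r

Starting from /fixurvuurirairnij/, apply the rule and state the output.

fixorvuoreraernij

Scanning /fixurvuurirairnij/: /i/ at position 2 is not in the conditioning environment; /u/ is a high vowel immediately before /r/, so it lowers to [o]; /u/ at position 7 is not in the conditioning environment; /u/ is a high vowel immediately before /r/, so it lowers to [o]; /i/ is a high vowel immediately before /r/, so it lowers to [e]; /i/ is a high vowel immediately before /r/, so it lowers to [e]; /i/ at position 16 is not in the conditioning environment.
Result: [fixorvuoreraernij].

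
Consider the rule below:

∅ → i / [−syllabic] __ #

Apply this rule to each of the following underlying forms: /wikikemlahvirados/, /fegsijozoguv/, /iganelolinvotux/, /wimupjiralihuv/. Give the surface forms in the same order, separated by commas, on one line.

/wikikemlahvirados/: the form ends in the consonant /s/, so [i] is inserted word-finally. → [wikikemlahviradosi].
/fegsijozoguv/: the form ends in the consonant /v/, so [i] is inserted word-finally. → [fegsijozoguvi].
/iganelolinvotux/: the form ends in the consonant /x/, so [i] is inserted word-finally. → [iganelolinvotuxi].
/wimupjiralihuv/: the form ends in the consonant /v/, so [i] is inserted word-finally. → [wimupjiralihuvi].

wikikemlahviradosi, fegsijozoguvi, iganelolinvotuxi, wimupjiralihuvi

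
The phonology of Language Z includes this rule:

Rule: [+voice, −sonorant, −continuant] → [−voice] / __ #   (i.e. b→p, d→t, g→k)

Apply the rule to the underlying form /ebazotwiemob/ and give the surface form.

/b/ is a voiced stop in word-final position, so it devoices to [p].
The other instance of /b/ does not occur in the required environment and remains unchanged.
Surface form: [ebazotwiemop].

ebazotwiemop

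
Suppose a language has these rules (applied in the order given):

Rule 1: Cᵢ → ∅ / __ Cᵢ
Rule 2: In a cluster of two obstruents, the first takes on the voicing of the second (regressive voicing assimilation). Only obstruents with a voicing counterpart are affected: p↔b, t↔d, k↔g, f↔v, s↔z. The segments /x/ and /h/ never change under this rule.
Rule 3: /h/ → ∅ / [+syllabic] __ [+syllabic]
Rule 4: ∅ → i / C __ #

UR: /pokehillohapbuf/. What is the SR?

pokeiloabbufi

Rule 1 (degemination): /ll/ is a geminate; the first /l/ deletes. /pokehillohapbuf/ → pokehilohapbuf.
Rule 2 (regressive voicing assimilation): /p/ precedes the voiced obstruent /b/, so it voices to [b] by assimilation. /pokehilohapbuf/ → pokehilohabbuf.
Rule 3 (intervocalic h-deletion): /h/ occurs between vowels /e/ and /i/, so it deletes. /h/ occurs between vowels /o/ and /a/, so it deletes. /pokehilohabbuf/ → pokeiloabbuf.
Rule 4 (final i-epenthesis): the form ends in the consonant /f/, so [i] is inserted word-finally. /pokeiloabbuf/ → pokeiloabbufi.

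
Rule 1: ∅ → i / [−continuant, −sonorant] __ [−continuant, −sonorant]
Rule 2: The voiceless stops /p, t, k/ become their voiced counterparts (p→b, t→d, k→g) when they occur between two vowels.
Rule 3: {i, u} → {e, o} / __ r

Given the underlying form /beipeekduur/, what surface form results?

beibeegiduor

Rule 1 (stop-cluster i-epenthesis): /k/ and /d/ form a stop–stop cluster, so [i] is inserted between them. /beipeekduur/ → beipeekiduur.
Rule 2 (intervocalic voicing): /p/ is a voiceless stop between vowels /i/ and /e/, so it voices to [b]. /k/ is a voiceless stop between vowels /e/ and /i/, so it voices to [g]. /beipeekiduur/ → beibeegiduur.
Rule 3 (pre-rhotic lowering): /u/ is a high vowel immediately before /r/, so it lowers to [o]. /beibeegiduur/ → beibeegiduor.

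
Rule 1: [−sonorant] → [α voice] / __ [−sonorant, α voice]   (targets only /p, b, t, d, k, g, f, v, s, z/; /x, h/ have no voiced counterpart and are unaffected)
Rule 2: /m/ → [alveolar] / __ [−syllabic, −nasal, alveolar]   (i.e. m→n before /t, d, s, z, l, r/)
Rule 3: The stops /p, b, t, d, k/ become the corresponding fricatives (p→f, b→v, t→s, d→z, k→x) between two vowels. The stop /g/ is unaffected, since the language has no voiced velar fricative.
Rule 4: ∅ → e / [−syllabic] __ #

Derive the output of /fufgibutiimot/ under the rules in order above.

fuvgivusiimote

Rule 1 (regressive voicing assimilation): /f/ precedes the voiced obstruent /g/, so it voices to [v] by assimilation. /fufgibutiimot/ → fuvgibutiimot.
Rule 2 (nasal place assimilation): no segment meets the environment; /fuvgibutiimot/ is unchanged.
Rule 3 (intervocalic spirantization): /b/ is a stop between vowels /i/ and /u/, so it spirantizes to the fricative [v]. /t/ is a stop between vowels /u/ and /i/, so it spirantizes to the fricative [s]. /fuvgibutiimot/ → fuvgivusiimot.
Rule 4 (final e-epenthesis): the form ends in the consonant /t/, so [e] is inserted word-finally. /fuvgivusiimot/ → fuvgivusiimote.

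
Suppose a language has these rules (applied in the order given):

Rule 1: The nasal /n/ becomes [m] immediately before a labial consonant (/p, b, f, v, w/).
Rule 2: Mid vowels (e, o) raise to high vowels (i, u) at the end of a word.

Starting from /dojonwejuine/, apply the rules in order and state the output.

dojomwejuini

Rule 1 (nasal place assimilation): /n/ precedes the labial consonant /w/, so it assimilates in place to [m]. /dojonwejuine/ → dojomwejuine.
Rule 2 (final vowel raising): /e/ is a mid vowel in word-final position, so it raises to [i]. /dojomwejuine/ → dojomwejuini.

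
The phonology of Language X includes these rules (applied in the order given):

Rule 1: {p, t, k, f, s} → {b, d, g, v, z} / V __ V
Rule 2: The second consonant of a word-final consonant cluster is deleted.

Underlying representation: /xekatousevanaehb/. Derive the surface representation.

xegadouzevanaeh

Rule 1 (intervocalic voicing): /k/ is a voiceless obstruent between vowels /e/ and /a/, so it voices to [g]. /t/ is a voiceless obstruent between vowels /a/ and /o/, so it voices to [d]. /s/ is a voiceless obstruent between vowels /u/ and /e/, so it voices to [z]. /xekatousevanaehb/ → xegadouzevanaehb.
Rule 2 (final cluster simplification): /b/ is the second consonant of a word-final cluster /hb/, so it deletes. /xegadouzevanaehb/ → xegadouzevanaeh.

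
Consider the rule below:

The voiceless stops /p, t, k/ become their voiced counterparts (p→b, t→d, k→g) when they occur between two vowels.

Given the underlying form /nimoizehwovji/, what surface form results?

nimoizehwovji

No segment of /nimoizehwovji/ meets the structural description of the rule, so the form surfaces unchanged.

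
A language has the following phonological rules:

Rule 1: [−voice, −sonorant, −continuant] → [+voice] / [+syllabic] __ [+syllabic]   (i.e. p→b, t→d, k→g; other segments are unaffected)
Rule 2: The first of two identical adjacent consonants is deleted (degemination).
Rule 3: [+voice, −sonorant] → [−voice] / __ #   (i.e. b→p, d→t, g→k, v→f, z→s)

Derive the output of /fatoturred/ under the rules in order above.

fadoduret

Rule 1 (intervocalic voicing): /t/ is a voiceless stop between vowels /a/ and /o/, so it voices to [d]. /t/ is a voiceless stop between vowels /o/ and /u/, so it voices to [d]. /fatoturred/ → fadodurred.
Rule 2 (degemination): /rr/ is a geminate; the first /r/ deletes. /fadodurred/ → fadodured.
Rule 3 (final devoicing): /d/ is a voiced obstruent in word-final position, so it devoices to [t]. /fadodured/ → fadoduret.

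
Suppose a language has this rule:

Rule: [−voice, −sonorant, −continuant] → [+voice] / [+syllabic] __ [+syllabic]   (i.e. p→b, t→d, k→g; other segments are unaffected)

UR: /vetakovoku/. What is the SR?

vedagovogu

/t/ is a voiceless stop between vowels /e/ and /a/, so it voices to [d].
/k/ is a voiceless stop between vowels /a/ and /o/, so it voices to [g].
/k/ is a voiceless stop between vowels /o/ and /u/, so it voices to [g].
Surface form: [vedagovogu].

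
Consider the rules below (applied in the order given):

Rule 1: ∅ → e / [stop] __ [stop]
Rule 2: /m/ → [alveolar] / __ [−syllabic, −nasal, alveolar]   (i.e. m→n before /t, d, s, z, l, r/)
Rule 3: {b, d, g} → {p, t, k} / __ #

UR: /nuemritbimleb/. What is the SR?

Rule 1 (stop-cluster e-epenthesis): /t/ and /b/ form a stop–stop cluster, so [e] is inserted between them. /nuemritbimleb/ → nuemritebimleb.
Rule 2 (nasal place assimilation): /m/ precedes the alveolar consonant /r/, so it assimilates in place to [n]. /m/ precedes the alveolar consonant /l/, so it assimilates in place to [n]. /nuemritebimleb/ → nuenritebinleb.
Rule 3 (final devoicing): /b/ is a voiced stop in word-final position, so it devoices to [p]. /nuenritebinleb/ → nuenritebinlep.

nuenritebinlep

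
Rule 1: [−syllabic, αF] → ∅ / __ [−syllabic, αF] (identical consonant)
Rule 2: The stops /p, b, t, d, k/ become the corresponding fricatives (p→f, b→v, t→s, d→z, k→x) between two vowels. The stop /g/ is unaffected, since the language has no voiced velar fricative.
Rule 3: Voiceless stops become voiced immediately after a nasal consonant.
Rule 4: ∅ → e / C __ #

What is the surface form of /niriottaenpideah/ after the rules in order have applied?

niriosaenbizeahe

Rule 1 (degemination): /tt/ is a geminate; the first /t/ deletes. /niriottaenpideah/ → niriotaenpideah.
Rule 2 (intervocalic spirantization): /t/ is a stop between vowels /o/ and /a/, so it spirantizes to the fricative [s]. /d/ is a stop between vowels /i/ and /e/, so it spirantizes to the fricative [z]. /niriotaenpideah/ → niriosaenpizeah.
Rule 3 (post-nasal voicing): /p/ is a voiceless stop immediately after the nasal /n/, so it voices to [b]. /niriosaenpizeah/ → niriosaenbizeah.
Rule 4 (final e-epenthesis): the form ends in the consonant /h/, so [e] is inserted word-finally. /niriosaenbizeah/ → niriosaenbizeahe.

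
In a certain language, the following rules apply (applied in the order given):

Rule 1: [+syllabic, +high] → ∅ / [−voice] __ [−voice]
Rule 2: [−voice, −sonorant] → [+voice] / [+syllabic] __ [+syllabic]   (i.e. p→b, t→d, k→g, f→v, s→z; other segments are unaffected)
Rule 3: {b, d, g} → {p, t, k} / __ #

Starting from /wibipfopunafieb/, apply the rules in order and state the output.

wibipfobunaviep

Rule 1 (high vowel syncope): no segment meets the environment; /wibipfopunafieb/ is unchanged.
Rule 2 (intervocalic voicing): /p/ is a voiceless obstruent between vowels /o/ and /u/, so it voices to [b]. /f/ is a voiceless obstruent between vowels /a/ and /i/, so it voices to [v]. /wibipfopunafieb/ → wibipfobunavieb.
Rule 3 (final devoicing): /b/ is a voiced stop in word-final position, so it devoices to [p]. /wibipfobunavieb/ → wibipfobunaviep.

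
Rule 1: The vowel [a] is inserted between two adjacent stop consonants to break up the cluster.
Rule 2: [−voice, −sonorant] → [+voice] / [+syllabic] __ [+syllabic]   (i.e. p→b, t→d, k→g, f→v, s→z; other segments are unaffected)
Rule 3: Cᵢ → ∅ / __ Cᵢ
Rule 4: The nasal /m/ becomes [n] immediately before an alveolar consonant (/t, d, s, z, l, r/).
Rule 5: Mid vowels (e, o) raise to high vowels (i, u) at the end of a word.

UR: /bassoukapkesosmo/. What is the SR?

basougabagezosmu

Rule 1 (stop-cluster a-epenthesis): /p/ and /k/ form a stop–stop cluster, so [a] is inserted between them. /bassoukapkesosmo/ → bassoukapakesosmo.
Rule 2 (intervocalic voicing): /k/ is a voiceless obstruent between vowels /u/ and /a/, so it voices to [g]. /p/ is a voiceless obstruent between vowels /a/ and /a/, so it voices to [b]. /k/ is a voiceless obstruent between vowels /a/ and /e/, so it voices to [g]. /s/ is a voiceless obstruent between vowels /e/ and /o/, so it voices to [z]. /bassoukapakesosmo/ → bassougabagezosmo.
Rule 3 (degemination): /ss/ is a geminate; the first /s/ deletes. /bassougabagezosmo/ → basougabagezosmo.
Rule 4 (nasal place assimilation): no segment meets the environment; /basougabagezosmo/ is unchanged.
Rule 5 (final vowel raising): /o/ is a mid vowel in word-final position, so it raises to [u]. /basougabagezosmo/ → basougabagezosmu.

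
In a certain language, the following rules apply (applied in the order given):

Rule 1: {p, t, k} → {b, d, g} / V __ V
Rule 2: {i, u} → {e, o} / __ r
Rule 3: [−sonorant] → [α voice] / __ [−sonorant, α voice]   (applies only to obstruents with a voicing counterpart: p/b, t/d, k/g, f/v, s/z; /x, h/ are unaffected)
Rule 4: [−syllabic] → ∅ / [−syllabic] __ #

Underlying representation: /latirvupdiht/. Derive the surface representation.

Rule 1 (intervocalic voicing): /t/ is a voiceless stop between vowels /a/ and /i/, so it voices to [d]. /latirvupdiht/ → ladirvupdiht.
Rule 2 (pre-rhotic lowering): /i/ is a high vowel immediately before /r/, so it lowers to [e]. /ladirvupdiht/ → ladervupdiht.
Rule 3 (regressive voicing assimilation): /p/ precedes the voiced obstruent /d/, so it voices to [b] by assimilation. /ladervupdiht/ → ladervubdiht.
Rule 4 (final cluster simplification): /t/ is the second consonant of a word-final cluster /ht/, so it deletes. /ladervubdiht/ → ladervubdih.

ladervubdih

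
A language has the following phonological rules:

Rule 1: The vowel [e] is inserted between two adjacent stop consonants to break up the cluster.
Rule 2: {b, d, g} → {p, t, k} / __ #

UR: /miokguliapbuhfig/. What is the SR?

Rule 1 (stop-cluster e-epenthesis): /k/ and /g/ form a stop–stop cluster, so [e] is inserted between them. /p/ and /b/ form a stop–stop cluster, so [e] is inserted between them. /miokguliapbuhfig/ → miokeguliapebuhfig.
Rule 2 (final devoicing): /g/ is a voiced stop in word-final position, so it devoices to [k]. /miokeguliapebuhfig/ → miokeguliapebuhfik.

miokeguliapebuhfik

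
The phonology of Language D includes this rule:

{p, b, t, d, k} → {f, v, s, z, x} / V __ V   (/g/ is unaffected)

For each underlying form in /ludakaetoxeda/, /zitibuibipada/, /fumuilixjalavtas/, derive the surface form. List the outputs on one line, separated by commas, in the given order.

luzaxaesoxeza, zisivuivifaza, fumuilixjalavtas

/ludakaetoxeda/: /d/ is a stop between vowels /u/ and /a/, so it spirantizes to the fricative [z]. /k/ is a stop between vowels /a/ and /a/, so it spirantizes to the fricative [x]. /t/ is a stop between vowels /e/ and /o/, so it spirantizes to the fricative [s]. /d/ is a stop between vowels /e/ and /a/, so it spirantizes to the fricative [z]. → [luzaxaesoxeza].
/zitibuibipada/: /t/ is a stop between vowels /i/ and /i/, so it spirantizes to the fricative [s]. /b/ is a stop between vowels /i/ and /u/, so it spirantizes to the fricative [v]. /b/ is a stop between vowels /i/ and /i/, so it spirantizes to the fricative [v]. /p/ is a stop between vowels /i/ and /a/, so it spirantizes to the fricative [f]. /d/ is a stop between vowels /a/ and /a/, so it spirantizes to the fricative [z]. → [zisivuivifaza].
/fumuilixjalavtas/: the rule's environment is not met; surfaces unchanged as [fumuilixjalavtas].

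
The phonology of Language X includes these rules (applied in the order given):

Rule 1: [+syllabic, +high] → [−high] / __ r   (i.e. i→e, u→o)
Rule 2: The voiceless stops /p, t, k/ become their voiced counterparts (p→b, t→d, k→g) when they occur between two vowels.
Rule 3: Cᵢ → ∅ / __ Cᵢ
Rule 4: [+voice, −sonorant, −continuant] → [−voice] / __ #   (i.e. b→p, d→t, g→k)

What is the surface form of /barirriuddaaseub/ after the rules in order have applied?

bareriudaaseup

Rule 1 (pre-rhotic lowering): /i/ is a high vowel immediately before /r/, so it lowers to [e]. /barirriuddaaseub/ → barerriuddaaseub.
Rule 2 (intervocalic voicing): no segment meets the environment; /barerriuddaaseub/ is unchanged.
Rule 3 (degemination): /rr/ is a geminate; the first /r/ deletes. /dd/ is a geminate; the first /d/ deletes. /barerriuddaaseub/ → bareriudaaseub.
Rule 4 (final devoicing): /b/ is a voiced stop in word-final position, so it devoices to [p]. /bareriudaaseub/ → bareriudaaseup.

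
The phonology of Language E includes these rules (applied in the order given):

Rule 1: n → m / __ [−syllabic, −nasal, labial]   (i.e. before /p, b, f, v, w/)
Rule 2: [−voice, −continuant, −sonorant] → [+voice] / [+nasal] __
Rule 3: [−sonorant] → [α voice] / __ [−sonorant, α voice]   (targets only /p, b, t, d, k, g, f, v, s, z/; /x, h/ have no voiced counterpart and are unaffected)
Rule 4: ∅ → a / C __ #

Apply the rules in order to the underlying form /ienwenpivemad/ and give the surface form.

iemwembivemada

Rule 1 (nasal place assimilation): /n/ precedes the labial consonant /w/, so it assimilates in place to [m]. /n/ precedes the labial consonant /p/, so it assimilates in place to [m]. /ienwenpivemad/ → iemwempivemad.
Rule 2 (post-nasal voicing): /p/ is a voiceless stop immediately after the nasal /m/, so it voices to [b]. /iemwempivemad/ → iemwembivemad.
Rule 3 (regressive voicing assimilation): no segment meets the environment; /iemwembivemad/ is unchanged.
Rule 4 (final a-epenthesis): the form ends in the consonant /d/, so [a] is inserted word-finally. /iemwembivemad/ → iemwembivemada.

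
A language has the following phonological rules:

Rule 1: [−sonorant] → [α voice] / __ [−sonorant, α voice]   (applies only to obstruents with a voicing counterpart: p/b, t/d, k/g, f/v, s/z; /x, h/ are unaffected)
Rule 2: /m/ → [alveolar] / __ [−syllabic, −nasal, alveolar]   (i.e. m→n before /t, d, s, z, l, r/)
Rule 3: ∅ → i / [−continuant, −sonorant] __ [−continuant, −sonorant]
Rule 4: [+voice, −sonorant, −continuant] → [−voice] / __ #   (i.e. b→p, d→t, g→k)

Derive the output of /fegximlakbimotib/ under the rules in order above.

Rule 1 (regressive voicing assimilation): /g/ precedes the voiceless obstruent /x/, so it devoices to [k] by assimilation. /k/ precedes the voiced obstruent /b/, so it voices to [g] by assimilation. /fegximlakbimotib/ → fekximlagbimotib.
Rule 2 (nasal place assimilation): /m/ precedes the alveolar consonant /l/, so it assimilates in place to [n]. /fekximlagbimotib/ → fekxinlagbimotib.
Rule 3 (stop-cluster i-epenthesis): /g/ and /b/ form a stop–stop cluster, so [i] is inserted between them. /fekxinlagbimotib/ → fekxinlagibimotib.
Rule 4 (final devoicing): /b/ is a voiced stop in word-final position, so it devoices to [p]. /fekxinlagibimotib/ → fekxinlagibimotip.

fekxinlagibimotip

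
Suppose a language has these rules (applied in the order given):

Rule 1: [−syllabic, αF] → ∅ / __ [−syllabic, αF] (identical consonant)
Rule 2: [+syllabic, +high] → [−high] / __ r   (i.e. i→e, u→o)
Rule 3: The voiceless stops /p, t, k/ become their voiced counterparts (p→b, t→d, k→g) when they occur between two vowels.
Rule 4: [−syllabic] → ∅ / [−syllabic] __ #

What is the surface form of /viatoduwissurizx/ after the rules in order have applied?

Rule 1 (degemination): /ss/ is a geminate; the first /s/ deletes. /viatoduwissurizx/ → viatoduwisurizx.
Rule 2 (pre-rhotic lowering): /u/ is a high vowel immediately before /r/, so it lowers to [o]. /viatoduwisurizx/ → viatoduwisorizx.
Rule 3 (intervocalic voicing): /t/ is a voiceless stop between vowels /a/ and /o/, so it voices to [d]. /viatoduwisorizx/ → viadoduwisorizx.
Rule 4 (final cluster simplification): /x/ is the second consonant of a word-final cluster /zx/, so it deletes. /viadoduwisorizx/ → viadoduwisoriz.

viadoduwisoriz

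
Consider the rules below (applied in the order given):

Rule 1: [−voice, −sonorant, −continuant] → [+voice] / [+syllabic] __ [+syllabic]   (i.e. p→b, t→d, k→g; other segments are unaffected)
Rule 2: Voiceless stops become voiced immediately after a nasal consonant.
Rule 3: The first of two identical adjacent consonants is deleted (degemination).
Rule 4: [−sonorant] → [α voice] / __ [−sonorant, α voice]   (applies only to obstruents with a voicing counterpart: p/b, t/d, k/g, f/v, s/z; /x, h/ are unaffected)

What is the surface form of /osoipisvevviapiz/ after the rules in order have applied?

Rule 1 (intervocalic voicing): /p/ is a voiceless stop between vowels /i/ and /i/, so it voices to [b]. /p/ is a voiceless stop between vowels /a/ and /i/, so it voices to [b]. /osoipisvevviapiz/ → osoibisvevviabiz.
Rule 2 (post-nasal voicing): no segment meets the environment; /osoibisvevviabiz/ is unchanged.
Rule 3 (degemination): /vv/ is a geminate; the first /v/ deletes. /osoibisvevviabiz/ → osoibisveviabiz.
Rule 4 (regressive voicing assimilation): /s/ precedes the voiced obstruent /v/, so it voices to [z] by assimilation. /osoibisveviabiz/ → osoibizveviabiz.

osoibizveviabiz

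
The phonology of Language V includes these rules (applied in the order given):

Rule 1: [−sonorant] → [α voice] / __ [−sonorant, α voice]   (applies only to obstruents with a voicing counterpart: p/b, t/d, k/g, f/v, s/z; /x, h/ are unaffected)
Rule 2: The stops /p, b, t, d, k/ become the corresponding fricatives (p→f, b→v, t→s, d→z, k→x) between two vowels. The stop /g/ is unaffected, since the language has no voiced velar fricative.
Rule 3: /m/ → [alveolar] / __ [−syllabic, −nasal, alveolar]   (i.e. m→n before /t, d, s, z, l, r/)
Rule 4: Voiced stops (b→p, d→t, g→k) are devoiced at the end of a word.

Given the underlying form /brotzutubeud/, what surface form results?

Rule 1 (regressive voicing assimilation): /t/ precedes the voiced obstruent /z/, so it voices to [d] by assimilation. /brotzutubeud/ → brodzutubeud.
Rule 2 (intervocalic spirantization): /t/ is a stop between vowels /u/ and /u/, so it spirantizes to the fricative [s]. /b/ is a stop between vowels /u/ and /e/, so it spirantizes to the fricative [v]. /brodzutubeud/ → brodzusuveud.
Rule 3 (nasal place assimilation): no segment meets the environment; /brodzusuveud/ is unchanged.
Rule 4 (final devoicing): /d/ is a voiced stop in word-final position, so it devoices to [t]. /brodzusuveud/ → brodzusuveut.

brodzusuveut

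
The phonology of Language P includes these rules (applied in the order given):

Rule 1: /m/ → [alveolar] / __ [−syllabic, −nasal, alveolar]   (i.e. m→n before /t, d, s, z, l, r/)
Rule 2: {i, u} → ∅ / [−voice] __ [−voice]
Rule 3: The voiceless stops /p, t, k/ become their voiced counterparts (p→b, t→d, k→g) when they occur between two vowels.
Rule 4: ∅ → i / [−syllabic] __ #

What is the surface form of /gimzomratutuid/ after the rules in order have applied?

ginzonrattuidi

Rule 1 (nasal place assimilation): /m/ precedes the alveolar consonant /z/, so it assimilates in place to [n]. /m/ precedes the alveolar consonant /r/, so it assimilates in place to [n]. /gimzomratutuid/ → ginzonratutuid.
Rule 2 (high vowel syncope): /u/ is a high vowel flanked by voiceless consonants /t/ and /t/, so it deletes. /ginzonratutuid/ → ginzonrattuid.
Rule 3 (intervocalic voicing): no segment meets the environment; /ginzonrattuid/ is unchanged.
Rule 4 (final i-epenthesis): the form ends in the consonant /d/, so [i] is inserted word-finally. /ginzonrattuid/ → ginzonrattuidi.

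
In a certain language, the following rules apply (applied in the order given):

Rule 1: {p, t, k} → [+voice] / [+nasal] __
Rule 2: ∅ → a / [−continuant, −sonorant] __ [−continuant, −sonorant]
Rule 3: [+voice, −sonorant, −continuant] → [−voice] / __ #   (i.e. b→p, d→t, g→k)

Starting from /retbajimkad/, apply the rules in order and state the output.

Rule 1 (post-nasal voicing): /k/ is a voiceless stop immediately after the nasal /m/, so it voices to [g]. /retbajimkad/ → retbajimgad.
Rule 2 (stop-cluster a-epenthesis): /t/ and /b/ form a stop–stop cluster, so [a] is inserted between them. /retbajimgad/ → retabajimgad.
Rule 3 (final devoicing): /d/ is a voiced stop in word-final position, so it devoices to [t]. /retabajimgad/ → retabajimgat.

retabajimgat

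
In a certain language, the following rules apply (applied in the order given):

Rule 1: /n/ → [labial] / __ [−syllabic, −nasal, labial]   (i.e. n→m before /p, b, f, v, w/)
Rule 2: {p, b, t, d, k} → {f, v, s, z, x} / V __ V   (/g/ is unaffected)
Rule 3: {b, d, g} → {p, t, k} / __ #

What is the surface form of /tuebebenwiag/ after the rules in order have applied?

Rule 1 (nasal place assimilation): /n/ precedes the labial consonant /w/, so it assimilates in place to [m]. /tuebebenwiag/ → tuebebemwiag.
Rule 2 (intervocalic spirantization): /b/ is a stop between vowels /e/ and /e/, so it spirantizes to the fricative [v]. /b/ is a stop between vowels /e/ and /e/, so it spirantizes to the fricative [v]. /tuebebemwiag/ → tuevevemwiag.
Rule 3 (final devoicing): /g/ is a voiced stop in word-final position, so it devoices to [k]. /tuevevemwiag/ → tuevevemwiak.

tuevevemwiak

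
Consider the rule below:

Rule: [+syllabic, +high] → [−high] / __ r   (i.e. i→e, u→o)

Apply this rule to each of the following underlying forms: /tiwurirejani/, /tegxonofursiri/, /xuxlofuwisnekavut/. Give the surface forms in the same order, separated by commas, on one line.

tiworerejani, tegxonoforseri, xuxlofuwisnekavut

/tiwurirejani/: /u/ is a high vowel immediately before /r/, so it lowers to [o]. /i/ is a high vowel immediately before /r/, so it lowers to [e]. → [tiworerejani].
/tegxonofursiri/: /u/ is a high vowel immediately before /r/, so it lowers to [o]. /i/ is a high vowel immediately before /r/, so it lowers to [e]. → [tegxonoforseri].
/xuxlofuwisnekavut/: the rule's environment is not met; surfaces unchanged as [xuxlofuwisnekavut].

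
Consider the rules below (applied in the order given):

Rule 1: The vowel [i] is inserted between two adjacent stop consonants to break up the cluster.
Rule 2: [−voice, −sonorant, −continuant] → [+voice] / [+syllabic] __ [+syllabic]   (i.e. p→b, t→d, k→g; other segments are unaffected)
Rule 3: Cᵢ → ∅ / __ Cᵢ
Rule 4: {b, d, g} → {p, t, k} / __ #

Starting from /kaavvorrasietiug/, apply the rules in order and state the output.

kaavorasiediuk

Rule 1 (stop-cluster i-epenthesis): no segment meets the environment; /kaavvorrasietiug/ is unchanged.
Rule 2 (intervocalic voicing): /t/ is a voiceless stop between vowels /e/ and /i/, so it voices to [d]. /kaavvorrasietiug/ → kaavvorrasiediug.
Rule 3 (degemination): /vv/ is a geminate; the first /v/ deletes. /rr/ is a geminate; the first /r/ deletes. /kaavvorrasiediug/ → kaavorasiediug.
Rule 4 (final devoicing): /g/ is a voiced stop in word-final position, so it devoices to [k]. /kaavorasiediug/ → kaavorasiediuk.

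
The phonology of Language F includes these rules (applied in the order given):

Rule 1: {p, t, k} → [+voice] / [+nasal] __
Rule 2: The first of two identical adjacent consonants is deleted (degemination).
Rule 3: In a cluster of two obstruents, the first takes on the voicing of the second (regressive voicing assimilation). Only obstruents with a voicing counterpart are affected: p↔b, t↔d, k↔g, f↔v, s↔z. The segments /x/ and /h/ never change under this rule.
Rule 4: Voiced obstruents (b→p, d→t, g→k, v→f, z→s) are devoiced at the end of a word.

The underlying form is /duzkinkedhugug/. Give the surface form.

Rule 1 (post-nasal voicing): /k/ is a voiceless stop immediately after the nasal /n/, so it voices to [g]. /duzkinkedhugug/ → duzkingedhugug.
Rule 2 (degemination): no segment meets the environment; /duzkingedhugug/ is unchanged.
Rule 3 (regressive voicing assimilation): /z/ precedes the voiceless obstruent /k/, so it devoices to [s] by assimilation. /d/ precedes the voiceless obstruent /h/, so it devoices to [t] by assimilation. /duzkingedhugug/ → duskingethugug.
Rule 4 (final devoicing): /g/ is a voiced obstruent in word-final position, so it devoices to [k]. /duskingethugug/ → duskingethuguk.

duskingethuguk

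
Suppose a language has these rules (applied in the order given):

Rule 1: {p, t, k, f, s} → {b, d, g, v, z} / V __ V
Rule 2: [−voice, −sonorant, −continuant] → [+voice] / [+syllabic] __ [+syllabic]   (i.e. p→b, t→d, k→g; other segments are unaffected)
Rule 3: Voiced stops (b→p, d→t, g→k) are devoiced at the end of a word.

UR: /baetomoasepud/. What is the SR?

baedomoazebut

Rule 1 (intervocalic voicing): /t/ is a voiceless obstruent between vowels /e/ and /o/, so it voices to [d]. /s/ is a voiceless obstruent between vowels /a/ and /e/, so it voices to [z]. /p/ is a voiceless obstruent between vowels /e/ and /u/, so it voices to [b]. /baetomoasepud/ → baedomoazebud.
Rule 2 (intervocalic voicing): no segment meets the environment; /baedomoazebud/ is unchanged.
Rule 3 (final devoicing): /d/ is a voiced stop in word-final position, so it devoices to [t]. /baedomoazebud/ → baedomoazebut.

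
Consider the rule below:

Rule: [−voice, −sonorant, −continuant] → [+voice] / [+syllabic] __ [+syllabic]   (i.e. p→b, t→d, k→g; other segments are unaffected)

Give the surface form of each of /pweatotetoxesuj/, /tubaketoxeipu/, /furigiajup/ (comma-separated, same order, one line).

/pweatotetoxesuj/: /t/ is a voiceless stop between vowels /a/ and /o/, so it voices to [d]. /t/ is a voiceless stop between vowels /o/ and /e/, so it voices to [d]. /t/ is a voiceless stop between vowels /e/ and /o/, so it voices to [d]. → [pweadodedoxesuj].
/tubaketoxeipu/: /k/ is a voiceless stop between vowels /a/ and /e/, so it voices to [g]. /t/ is a voiceless stop between vowels /e/ and /o/, so it voices to [d]. /p/ is a voiceless stop between vowels /i/ and /u/, so it voices to [b]. → [tubagedoxeibu].
/furigiajup/: the rule's environment is not met; surfaces unchanged as [furigiajup].

pweadodedoxesuj, tubagedoxeibu, furigiajup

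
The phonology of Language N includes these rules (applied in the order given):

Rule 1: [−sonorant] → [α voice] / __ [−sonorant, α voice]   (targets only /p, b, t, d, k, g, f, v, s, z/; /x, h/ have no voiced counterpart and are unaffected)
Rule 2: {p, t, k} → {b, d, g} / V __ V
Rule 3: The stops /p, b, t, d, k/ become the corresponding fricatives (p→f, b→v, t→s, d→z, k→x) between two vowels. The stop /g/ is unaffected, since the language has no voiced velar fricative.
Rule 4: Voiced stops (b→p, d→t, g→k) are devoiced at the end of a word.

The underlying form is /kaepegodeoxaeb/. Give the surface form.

Rule 1 (regressive voicing assimilation): no segment meets the environment; /kaepegodeoxaeb/ is unchanged.
Rule 2 (intervocalic voicing): /p/ is a voiceless stop between vowels /e/ and /e/, so it voices to [b]. /kaepegodeoxaeb/ → kaebegodeoxaeb.
Rule 3 (intervocalic spirantization): /b/ is a stop between vowels /e/ and /e/, so it spirantizes to the fricative [v]. /d/ is a stop between vowels /o/ and /e/, so it spirantizes to the fricative [z]. /kaebegodeoxaeb/ → kaevegozeoxaeb.
Rule 4 (final devoicing): /b/ is a voiced stop in word-final position, so it devoices to [p]. /kaevegozeoxaeb/ → kaevegozeoxaep.

kaevegozeoxaep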